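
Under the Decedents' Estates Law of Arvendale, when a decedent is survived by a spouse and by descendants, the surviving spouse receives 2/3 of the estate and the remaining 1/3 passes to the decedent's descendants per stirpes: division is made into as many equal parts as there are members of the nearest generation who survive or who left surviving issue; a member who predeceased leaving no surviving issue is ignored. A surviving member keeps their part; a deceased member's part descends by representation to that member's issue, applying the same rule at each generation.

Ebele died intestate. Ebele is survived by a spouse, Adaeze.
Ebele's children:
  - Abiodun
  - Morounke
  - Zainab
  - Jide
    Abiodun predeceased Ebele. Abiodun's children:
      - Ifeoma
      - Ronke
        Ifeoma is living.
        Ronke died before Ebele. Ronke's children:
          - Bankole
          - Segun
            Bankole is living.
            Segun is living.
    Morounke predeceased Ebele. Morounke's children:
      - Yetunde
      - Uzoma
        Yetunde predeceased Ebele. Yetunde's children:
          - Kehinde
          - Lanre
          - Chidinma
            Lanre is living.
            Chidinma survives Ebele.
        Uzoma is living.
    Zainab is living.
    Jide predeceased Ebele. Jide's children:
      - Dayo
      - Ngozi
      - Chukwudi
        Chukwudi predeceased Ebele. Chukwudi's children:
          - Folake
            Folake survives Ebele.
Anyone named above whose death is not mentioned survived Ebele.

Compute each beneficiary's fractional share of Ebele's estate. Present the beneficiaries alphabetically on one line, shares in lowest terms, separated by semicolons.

Adaeze, as surviving spouse, takes 2/3.
The remaining 1/3 passes to Ebele's descendants per stirpes.
The 1/3 is divided into 4 equal shares of 1/12 among Abiodun, Morounke, Zainab, Jide.
Abiodun predeceased; the 1/12 allotted to Abiodun's branch passes to Abiodun's issue by representation.
The 1/12 is divided into 2 equal shares of 1/24 among Ifeoma, Ronke.
Ifeoma is living and takes 1/24.
Ronke predeceased; the 1/24 allotted to Ronke's branch passes to Ronke's issue by representation.
The 1/24 is divided into 2 equal shares of 1/48 among Bankole, Segun.
Bankole is living and takes 1/48.
Segun is living and takes 1/48.
Morounke predeceased; the 1/12 allotted to Morounke's branch passes to Morounke's issue by representation.
The 1/12 is divided into 2 equal shares of 1/24 among Yetunde, Uzoma.
Yetunde predeceased; the 1/24 allotted to Yetunde's branch passes to Yetunde's issue by representation.
The 1/24 is divided into 3 equal shares of 1/72 among Kehinde, Lanre, Chidinma.
Kehinde is living and takes 1/72.
Lanre is living and takes 1/72.
Chidinma is living and takes 1/72.
Uzoma is living and takes 1/24.
Zainab is living and takes 1/12.
Jide predeceased; the 1/12 allotted to Jide's branch passes to Jide's issue by representation.
The 1/12 is divided into 3 equal shares of 1/36 among Dayo, Ngozi, Chukwudi.
Dayo is living and takes 1/36.
Ngozi is living and takes 1/36.
Chukwudi predeceased; the 1/36 allotted to Chukwudi's branch passes to Chukwudi's issue by representation.
Folake is the sole taker at this level and receives the full 1/36.

Adaeze 2/3; Bankole 1/48; Chidinma 1/72; Dayo 1/36; Folake 1/36; Ifeoma 1/24; Kehinde 1/72; Lanre 1/72; Ngozi 1/36; Segun 1/48; Uzoma 1/24; Zainab 1/12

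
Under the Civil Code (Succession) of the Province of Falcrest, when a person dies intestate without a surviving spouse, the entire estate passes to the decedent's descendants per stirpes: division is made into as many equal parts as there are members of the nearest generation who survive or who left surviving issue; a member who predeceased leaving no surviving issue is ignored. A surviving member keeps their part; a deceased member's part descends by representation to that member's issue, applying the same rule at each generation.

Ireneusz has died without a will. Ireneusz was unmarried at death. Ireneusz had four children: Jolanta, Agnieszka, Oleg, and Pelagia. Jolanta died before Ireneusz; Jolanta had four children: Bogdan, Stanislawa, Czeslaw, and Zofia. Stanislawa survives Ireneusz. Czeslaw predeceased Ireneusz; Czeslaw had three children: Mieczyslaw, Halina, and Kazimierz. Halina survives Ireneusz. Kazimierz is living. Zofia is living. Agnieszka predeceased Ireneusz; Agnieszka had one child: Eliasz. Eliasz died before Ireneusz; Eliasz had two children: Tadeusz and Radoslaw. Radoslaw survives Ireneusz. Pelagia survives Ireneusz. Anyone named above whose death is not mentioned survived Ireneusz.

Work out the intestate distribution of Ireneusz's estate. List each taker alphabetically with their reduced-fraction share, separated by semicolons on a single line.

Bogdan 1/16; Halina 1/48; Kazimierz 1/48; Mieczyslaw 1/48; Oleg 1/4; Pelagia 1/4; Radoslaw 1/8; Stanislawa 1/16; Tadeusz 1/8; Zofia 1/16

There is no surviving spouse, so the entire estate passes to Ireneusz's descendants per stirpes.
The estate is divided into 4 equal shares of 1/4 among Jolanta, Agnieszka, Oleg, Pelagia.
Jolanta predeceased; the 1/4 allotted to Jolanta's branch passes to Jolanta's issue by representation.
The 1/4 is divided into 4 equal shares of 1/16 among Bogdan, Stanislawa, Czeslaw, Zofia.
Bogdan is living and takes 1/16.
Stanislawa is living and takes 1/16.
Czeslaw predeceased; the 1/16 allotted to Czeslaw's branch passes to Czeslaw's issue by representation.
The 1/16 is divided into 3 equal shares of 1/48 among Mieczyslaw, Halina, Kazimierz.
Mieczyslaw is living and takes 1/48.
Halina is living and takes 1/48.
Kazimierz is living and takes 1/48.
Zofia is living and takes 1/16.
Agnieszka predeceased; the 1/4 allotted to Agnieszka's branch passes to Agnieszka's issue by representation.
Eliasz's line is the sole branch at this level, so the full 1/4 passes to Eliasz's issue by representation.
The 1/4 is divided into 2 equal shares of 1/8 among Tadeusz, Radoslaw.
Tadeusz is living and takes 1/8.
Radoslaw is living and takes 1/8.
Oleg is living and takes 1/4.
Pelagia is living and takes 1/4.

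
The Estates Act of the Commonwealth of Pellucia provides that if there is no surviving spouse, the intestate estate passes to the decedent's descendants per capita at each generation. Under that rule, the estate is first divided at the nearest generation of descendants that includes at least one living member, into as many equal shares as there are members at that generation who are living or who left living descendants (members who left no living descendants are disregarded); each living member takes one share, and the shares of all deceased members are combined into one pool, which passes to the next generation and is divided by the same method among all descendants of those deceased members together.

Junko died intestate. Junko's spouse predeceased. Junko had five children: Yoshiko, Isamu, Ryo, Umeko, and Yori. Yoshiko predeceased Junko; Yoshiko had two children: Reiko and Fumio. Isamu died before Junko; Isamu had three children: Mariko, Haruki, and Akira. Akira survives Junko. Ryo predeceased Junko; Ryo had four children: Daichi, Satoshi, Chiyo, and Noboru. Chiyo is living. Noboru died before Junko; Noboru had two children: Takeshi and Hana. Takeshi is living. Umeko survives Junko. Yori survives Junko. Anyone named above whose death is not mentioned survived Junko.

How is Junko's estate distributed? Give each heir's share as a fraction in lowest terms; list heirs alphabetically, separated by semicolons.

There is no surviving spouse, so the entire estate passes to Junko's descendants per capita at each generation.
At generation 1 (Yoshiko, Isamu, Ryo, Umeko, Yori) there are 5 shares of (1)/5 = 1/5 each.
Living: Umeko and Yori — each takes 1/5.
Deceased: Yoshiko, Isamu, and Ryo. Their combined 3/5 is pooled and carried to generation 2.
At generation 2 (Reiko, Fumio, Mariko, Haruki, Akira, Daichi, Satoshi, Chiyo, Noboru) there are 9 shares of (3/5)/9 = 1/15 each.
Living: Reiko, Fumio, Mariko, Haruki, Akira, Daichi, Satoshi, and Chiyo — each takes 1/15.
Deceased: Noboru. That 1/15 share is carried to generation 3.
At generation 3 (Takeshi, Hana) there are 2 shares of (1/15)/2 = 1/30 each.
Living: Takeshi and Hana — each takes 1/30.

Akira 1/15; Chiyo 1/15; Daichi 1/15; Fumio 1/15; Hana 1/30; Haruki 1/15; Mariko 1/15; Reiko 1/15; Satoshi 1/15; Takeshi 1/30; Umeko 1/5; Yori 1/5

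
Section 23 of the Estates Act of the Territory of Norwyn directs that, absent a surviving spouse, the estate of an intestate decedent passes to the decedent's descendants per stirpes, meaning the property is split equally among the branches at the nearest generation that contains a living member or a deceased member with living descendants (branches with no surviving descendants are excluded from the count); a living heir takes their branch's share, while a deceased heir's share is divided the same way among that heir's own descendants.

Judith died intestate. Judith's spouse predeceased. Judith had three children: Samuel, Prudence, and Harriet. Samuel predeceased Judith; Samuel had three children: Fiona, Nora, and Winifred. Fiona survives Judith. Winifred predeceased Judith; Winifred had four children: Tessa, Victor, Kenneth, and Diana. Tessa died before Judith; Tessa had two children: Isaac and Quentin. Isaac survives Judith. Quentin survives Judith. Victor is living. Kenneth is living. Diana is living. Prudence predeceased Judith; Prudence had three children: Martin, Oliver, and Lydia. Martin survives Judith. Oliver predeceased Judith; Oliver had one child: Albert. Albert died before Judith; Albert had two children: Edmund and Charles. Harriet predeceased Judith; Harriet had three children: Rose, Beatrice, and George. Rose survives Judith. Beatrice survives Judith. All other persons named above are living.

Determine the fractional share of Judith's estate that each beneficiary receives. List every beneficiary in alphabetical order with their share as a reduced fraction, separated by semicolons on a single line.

There is no surviving spouse, so the entire estate passes to Judith's descendants per stirpes.
The estate is divided into 3 equal shares of 1/3 among Samuel, Prudence, Harriet.
Samuel predeceased; the 1/3 allotted to Samuel's branch passes to Samuel's issue by representation.
The 1/3 is divided into 3 equal shares of 1/9 among Fiona, Nora, Winifred.
Fiona is living and takes 1/9.
Nora is living and takes 1/9.
Winifred predeceased; the 1/9 allotted to Winifred's branch passes to Winifred's issue by representation.
The 1/9 is divided into 4 equal shares of 1/36 among Tessa, Victor, Kenneth, Diana.
Tessa predeceased; the 1/36 allotted to Tessa's branch passes to Tessa's issue by representation.
The 1/36 is divided into 2 equal shares of 1/72 among Isaac, Quentin.
Isaac is living and takes 1/72.
Quentin is living and takes 1/72.
Victor is living and takes 1/36.
Kenneth is living and takes 1/36.
Diana is living and takes 1/36.
Prudence predeceased; the 1/3 allotted to Prudence's branch passes to Prudence's issue by representation.
The 1/3 is divided into 3 equal shares of 1/9 among Martin, Oliver, Lydia.
Martin is living and takes 1/9.
Oliver predeceased; the 1/9 allotted to Oliver's branch passes to Oliver's issue by representation.
Albert's line is the sole branch at this level, so the full 1/9 passes to Albert's issue by representation.
The 1/9 is divided into 2 equal shares of 1/18 among Edmund, Charles.
Edmund is living and takes 1/18.
Charles is living and takes 1/18.
Lydia is living and takes 1/9.
Harriet predeceased; the 1/3 allotted to Harriet's branch passes to Harriet's issue by representation.
The 1/3 is divided into 3 equal shares of 1/9 among Rose, Beatrice, George.
Rose is living and takes 1/9.
Beatrice is living and takes 1/9.
George is living and takes 1/9.

Beatrice 1/9; Charles 1/18; Diana 1/36; Edmund 1/18; Fiona 1/9; George 1/9; Isaac 1/72; Kenneth 1/36; Lydia 1/9; Martin 1/9; Nora 1/9; Quentin 1/72; Rose 1/9; Victor 1/36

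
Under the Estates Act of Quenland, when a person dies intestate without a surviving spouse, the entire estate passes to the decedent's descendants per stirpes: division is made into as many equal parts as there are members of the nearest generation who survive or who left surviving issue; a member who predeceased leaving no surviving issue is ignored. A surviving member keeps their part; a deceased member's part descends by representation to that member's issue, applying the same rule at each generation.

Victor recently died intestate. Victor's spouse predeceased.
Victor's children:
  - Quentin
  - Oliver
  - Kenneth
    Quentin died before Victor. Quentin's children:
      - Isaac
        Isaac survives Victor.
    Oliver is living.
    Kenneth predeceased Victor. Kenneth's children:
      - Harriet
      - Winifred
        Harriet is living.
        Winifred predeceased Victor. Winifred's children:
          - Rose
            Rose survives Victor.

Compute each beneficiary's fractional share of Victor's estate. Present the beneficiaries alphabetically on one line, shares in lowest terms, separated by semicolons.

Harriet 1/6; Isaac 1/3; Oliver 1/3; Rose 1/6

There is no surviving spouse, so the entire estate passes to Victor's descendants per stirpes.
The estate is divided into 3 equal shares of 1/3 among Quentin, Oliver, Kenneth.
Quentin predeceased; the 1/3 allotted to Quentin's branch passes to Quentin's issue by representation.
Isaac is the sole taker at this level and receives the full 1/3.
Oliver is living and takes 1/3.
Kenneth predeceased; the 1/3 allotted to Kenneth's branch passes to Kenneth's issue by representation.
The 1/3 is divided into 2 equal shares of 1/6 among Harriet, Winifred.
Harriet is living and takes 1/6.
Winifred predeceased; the 1/6 allotted to Winifred's branch passes to Winifred's issue by representation.
Rose is the sole taker at this level and receives the full 1/6.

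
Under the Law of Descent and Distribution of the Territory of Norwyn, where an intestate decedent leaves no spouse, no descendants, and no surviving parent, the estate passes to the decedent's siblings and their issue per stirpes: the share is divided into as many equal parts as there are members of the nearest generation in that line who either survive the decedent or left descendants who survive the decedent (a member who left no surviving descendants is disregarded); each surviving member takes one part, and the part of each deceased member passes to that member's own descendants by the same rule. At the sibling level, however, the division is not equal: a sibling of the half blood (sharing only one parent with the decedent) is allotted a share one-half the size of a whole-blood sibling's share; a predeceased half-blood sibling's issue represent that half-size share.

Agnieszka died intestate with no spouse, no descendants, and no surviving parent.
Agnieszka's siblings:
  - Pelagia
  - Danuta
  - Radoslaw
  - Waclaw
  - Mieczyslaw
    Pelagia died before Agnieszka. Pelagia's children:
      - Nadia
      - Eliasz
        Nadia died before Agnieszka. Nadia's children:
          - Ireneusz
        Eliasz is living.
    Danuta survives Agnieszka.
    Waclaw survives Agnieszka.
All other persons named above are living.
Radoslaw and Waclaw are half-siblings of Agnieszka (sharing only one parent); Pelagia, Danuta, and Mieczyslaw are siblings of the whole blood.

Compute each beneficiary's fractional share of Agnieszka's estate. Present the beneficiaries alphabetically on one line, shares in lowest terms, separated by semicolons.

Danuta 1/4; Eliasz 1/8; Ireneusz 1/8; Mieczyslaw 1/4; Radoslaw 1/8; Waclaw 1/8

No spouse, descendants, or parent survives, so the estate passes to Agnieszka's siblings per stirpes.
Half-blood siblings count for one-half the weight of whole-blood siblings at the initial division.
Dividing 1 in proportion to weights (total weight 4): Pelagia (weight 1) → 1/4; Danuta (weight 1) → 1/4; Radoslaw (weight 1/2) → 1/8; Waclaw (weight 1/2) → 1/8; Mieczyslaw (weight 1) → 1/4.
Pelagia predeceased; the 1/4 allotted to Pelagia's branch passes to Pelagia's issue by representation.
The 1/4 is divided into 2 equal shares of 1/8 among Nadia, Eliasz.
Nadia predeceased; the 1/8 allotted to Nadia's branch passes to Nadia's issue by representation.
Ireneusz is the sole taker at this level and receives the full 1/8.
Eliasz is living and takes 1/8.
Danuta is living and takes 1/4.
Radoslaw is living and takes 1/8.
Waclaw is living and takes 1/8.
Mieczyslaw is living and takes 1/4.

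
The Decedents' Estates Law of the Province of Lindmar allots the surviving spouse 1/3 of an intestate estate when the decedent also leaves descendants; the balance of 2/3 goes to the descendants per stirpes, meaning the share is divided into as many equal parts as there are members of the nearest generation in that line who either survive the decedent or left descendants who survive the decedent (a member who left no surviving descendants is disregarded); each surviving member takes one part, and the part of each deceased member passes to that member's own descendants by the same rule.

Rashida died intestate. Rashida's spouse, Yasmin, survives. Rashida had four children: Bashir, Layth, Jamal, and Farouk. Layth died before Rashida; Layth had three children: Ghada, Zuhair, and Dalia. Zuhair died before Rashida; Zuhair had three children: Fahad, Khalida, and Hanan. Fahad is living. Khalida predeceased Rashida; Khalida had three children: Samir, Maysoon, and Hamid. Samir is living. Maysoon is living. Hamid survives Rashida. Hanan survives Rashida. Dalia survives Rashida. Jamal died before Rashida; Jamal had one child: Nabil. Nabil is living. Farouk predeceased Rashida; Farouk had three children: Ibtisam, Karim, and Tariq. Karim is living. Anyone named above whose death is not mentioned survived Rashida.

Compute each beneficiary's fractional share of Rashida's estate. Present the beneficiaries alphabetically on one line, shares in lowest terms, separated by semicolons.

Yasmin, as surviving spouse, takes 1/3.
The remaining 2/3 passes to Rashida's descendants per stirpes.
The 2/3 is divided into 4 equal shares of 1/6 among Bashir, Layth, Jamal, Farouk.
Bashir is living and takes 1/6.
Layth predeceased; the 1/6 allotted to Layth's branch passes to Layth's issue by representation.
The 1/6 is divided into 3 equal shares of 1/18 among Ghada, Zuhair, Dalia.
Ghada is living and takes 1/18.
Zuhair predeceased; the 1/18 allotted to Zuhair's branch passes to Zuhair's issue by representation.
The 1/18 is divided into 3 equal shares of 1/54 among Fahad, Khalida, Hanan.
Fahad is living and takes 1/54.
Khalida predeceased; the 1/54 allotted to Khalida's branch passes to Khalida's issue by representation.
The 1/54 is divided into 3 equal shares of 1/162 among Samir, Maysoon, Hamid.
Samir is living and takes 1/162.
Maysoon is living and takes 1/162.
Hamid is living and takes 1/162.
Hanan is living and takes 1/54.
Dalia is living and takes 1/18.
Jamal predeceased; the 1/6 allotted to Jamal's branch passes to Jamal's issue by representation.
Nabil is the sole taker at this level and receives the full 1/6.
Farouk predeceased; the 1/6 allotted to Farouk's branch passes to Farouk's issue by representation.
The 1/6 is divided into 3 equal shares of 1/18 among Ibtisam, Karim, Tariq.
Ibtisam is living and takes 1/18.
Karim is living and takes 1/18.
Tariq is living and takes 1/18.

Bashir 1/6; Dalia 1/18; Fahad 1/54; Ghada 1/18; Hamid 1/162; Hanan 1/54; Ibtisam 1/18; Karim 1/18; Maysoon 1/162; Nabil 1/6; Samir 1/162; Tariq 1/18; Yasmin 1/3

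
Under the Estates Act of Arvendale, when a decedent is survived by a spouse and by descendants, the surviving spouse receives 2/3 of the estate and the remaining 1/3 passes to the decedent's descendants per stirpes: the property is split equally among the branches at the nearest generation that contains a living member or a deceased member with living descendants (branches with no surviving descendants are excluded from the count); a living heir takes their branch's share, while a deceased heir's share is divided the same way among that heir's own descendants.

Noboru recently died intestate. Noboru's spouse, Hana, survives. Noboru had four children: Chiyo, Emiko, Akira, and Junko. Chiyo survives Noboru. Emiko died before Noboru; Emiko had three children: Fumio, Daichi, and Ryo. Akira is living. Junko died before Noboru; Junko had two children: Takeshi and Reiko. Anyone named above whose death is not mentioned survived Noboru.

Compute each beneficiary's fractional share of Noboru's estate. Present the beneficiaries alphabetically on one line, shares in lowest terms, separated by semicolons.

Akira 1/12; Chiyo 1/12; Daichi 1/36; Fumio 1/36; Hana 2/3; Reiko 1/24; Ryo 1/36; Takeshi 1/24

Hana, as surviving spouse, takes 2/3.
The remaining 1/3 passes to Noboru's descendants per stirpes.
The 1/3 is divided into 4 equal shares of 1/12 among Chiyo, Emiko, Akira, Junko.
Chiyo is living and takes 1/12.
Emiko predeceased; the 1/12 allotted to Emiko's branch passes to Emiko's issue by representation.
The 1/12 is divided into 3 equal shares of 1/36 among Fumio, Daichi, Ryo.
Fumio is living and takes 1/36.
Daichi is living and takes 1/36.
Ryo is living and takes 1/36.
Akira is living and takes 1/12.
Junko predeceased; the 1/12 allotted to Junko's branch passes to Junko's issue by representation.
The 1/12 is divided into 2 equal shares of 1/24 among Takeshi, Reiko.
Takeshi is living and takes 1/24.
Reiko is living and takes 1/24.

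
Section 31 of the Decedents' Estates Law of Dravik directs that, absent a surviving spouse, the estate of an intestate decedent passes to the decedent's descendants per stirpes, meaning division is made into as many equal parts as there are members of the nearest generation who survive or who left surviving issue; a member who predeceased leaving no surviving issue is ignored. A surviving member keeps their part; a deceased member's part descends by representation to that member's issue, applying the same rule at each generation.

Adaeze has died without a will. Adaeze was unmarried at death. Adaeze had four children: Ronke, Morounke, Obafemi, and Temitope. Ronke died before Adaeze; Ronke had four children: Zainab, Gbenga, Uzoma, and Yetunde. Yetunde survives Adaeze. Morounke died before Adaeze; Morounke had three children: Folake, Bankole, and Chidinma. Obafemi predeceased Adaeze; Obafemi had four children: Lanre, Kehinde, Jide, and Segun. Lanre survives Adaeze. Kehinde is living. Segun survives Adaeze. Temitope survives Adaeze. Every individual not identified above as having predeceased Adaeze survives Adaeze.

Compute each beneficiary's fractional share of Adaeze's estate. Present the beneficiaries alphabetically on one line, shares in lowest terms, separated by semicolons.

Bankole 1/12; Chidinma 1/12; Folake 1/12; Gbenga 1/16; Jide 1/16; Kehinde 1/16; Lanre 1/16; Segun 1/16; Temitope 1/4; Uzoma 1/16; Yetunde 1/16; Zainab 1/16

There is no surviving spouse, so the entire estate passes to Adaeze's descendants per stirpes.
The estate is divided into 4 equal shares of 1/4 among Ronke, Morounke, Obafemi, Temitope.
Ronke predeceased; the 1/4 allotted to Ronke's branch passes to Ronke's issue by representation.
The 1/4 is divided into 4 equal shares of 1/16 among Zainab, Gbenga, Uzoma, Yetunde.
Zainab is living and takes 1/16.
Gbenga is living and takes 1/16.
Uzoma is living and takes 1/16.
Yetunde is living and takes 1/16.
Morounke predeceased; the 1/4 allotted to Morounke's branch passes to Morounke's issue by representation.
The 1/4 is divided into 3 equal shares of 1/12 among Folake, Bankole, Chidinma.
Folake is living and takes 1/12.
Bankole is living and takes 1/12.
Chidinma is living and takes 1/12.
Obafemi predeceased; the 1/4 allotted to Obafemi's branch passes to Obafemi's issue by representation.
The 1/4 is divided into 4 equal shares of 1/16 among Lanre, Kehinde, Jide, Segun.
Lanre is living and takes 1/16.
Kehinde is living and takes 1/16.
Jide is living and takes 1/16.
Segun is living and takes 1/16.
Temitope is living and takes 1/4.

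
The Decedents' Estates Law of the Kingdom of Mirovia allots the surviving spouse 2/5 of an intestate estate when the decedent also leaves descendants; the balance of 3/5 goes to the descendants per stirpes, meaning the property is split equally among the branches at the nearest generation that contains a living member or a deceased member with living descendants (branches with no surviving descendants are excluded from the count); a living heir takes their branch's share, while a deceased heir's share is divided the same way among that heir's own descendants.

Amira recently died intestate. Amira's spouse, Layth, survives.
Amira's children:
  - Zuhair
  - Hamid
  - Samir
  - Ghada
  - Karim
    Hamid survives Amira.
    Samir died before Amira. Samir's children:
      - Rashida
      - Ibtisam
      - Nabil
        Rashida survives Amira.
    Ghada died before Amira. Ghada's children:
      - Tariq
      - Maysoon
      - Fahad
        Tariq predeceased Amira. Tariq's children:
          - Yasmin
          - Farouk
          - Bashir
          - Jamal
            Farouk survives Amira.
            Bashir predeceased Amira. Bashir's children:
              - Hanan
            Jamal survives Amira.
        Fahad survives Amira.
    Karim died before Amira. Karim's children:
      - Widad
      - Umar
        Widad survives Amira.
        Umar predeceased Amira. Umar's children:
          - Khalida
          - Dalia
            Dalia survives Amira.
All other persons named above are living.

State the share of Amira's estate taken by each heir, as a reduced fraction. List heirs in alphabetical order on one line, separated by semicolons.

Dalia 3/100; Fahad 1/25; Farouk 1/100; Hamid 3/25; Hanan 1/100; Ibtisam 1/25; Jamal 1/100; Khalida 3/100; Layth 2/5; Maysoon 1/25; Nabil 1/25; Rashida 1/25; Widad 3/50; Yasmin 1/100; Zuhair 3/25

Layth, as surviving spouse, takes 2/5.
The remaining 3/5 passes to Amira's descendants per stirpes.
The 3/5 is divided into 5 equal shares of 3/25 among Zuhair, Hamid, Samir, Ghada, Karim.
Zuhair is living and takes 3/25.
Hamid is living and takes 3/25.
Samir predeceased; the 3/25 allotted to Samir's branch passes to Samir's issue by representation.
The 3/25 is divided into 3 equal shares of 1/25 among Rashida, Ibtisam, Nabil.
Rashida is living and takes 1/25.
Ibtisam is living and takes 1/25.
Nabil is living and takes 1/25.
Ghada predeceased; the 3/25 allotted to Ghada's branch passes to Ghada's issue by representation.
The 3/25 is divided into 3 equal shares of 1/25 among Tariq, Maysoon, Fahad.
Tariq predeceased; the 1/25 allotted to Tariq's branch passes to Tariq's issue by representation.
The 1/25 is divided into 4 equal shares of 1/100 among Yasmin, Farouk, Bashir, Jamal.
Yasmin is living and takes 1/100.
Farouk is living and takes 1/100.
Bashir predeceased; the 1/100 allotted to Bashir's branch passes to Bashir's issue by representation.
Hanan is the sole taker at this level and receives the full 1/100.
Jamal is living and takes 1/100.
Maysoon is living and takes 1/25.
Fahad is living and takes 1/25.
Karim predeceased; the 3/25 allotted to Karim's branch passes to Karim's issue by representation.
The 3/25 is divided into 2 equal shares of 3/50 among Widad, Umar.
Widad is living and takes 3/50.
Umar predeceased; the 3/50 allotted to Umar's branch passes to Umar's issue by representation.
The 3/50 is divided into 2 equal shares of 3/100 among Khalida, Dalia.
Khalida is living and takes 3/100.
Dalia is living and takes 3/100.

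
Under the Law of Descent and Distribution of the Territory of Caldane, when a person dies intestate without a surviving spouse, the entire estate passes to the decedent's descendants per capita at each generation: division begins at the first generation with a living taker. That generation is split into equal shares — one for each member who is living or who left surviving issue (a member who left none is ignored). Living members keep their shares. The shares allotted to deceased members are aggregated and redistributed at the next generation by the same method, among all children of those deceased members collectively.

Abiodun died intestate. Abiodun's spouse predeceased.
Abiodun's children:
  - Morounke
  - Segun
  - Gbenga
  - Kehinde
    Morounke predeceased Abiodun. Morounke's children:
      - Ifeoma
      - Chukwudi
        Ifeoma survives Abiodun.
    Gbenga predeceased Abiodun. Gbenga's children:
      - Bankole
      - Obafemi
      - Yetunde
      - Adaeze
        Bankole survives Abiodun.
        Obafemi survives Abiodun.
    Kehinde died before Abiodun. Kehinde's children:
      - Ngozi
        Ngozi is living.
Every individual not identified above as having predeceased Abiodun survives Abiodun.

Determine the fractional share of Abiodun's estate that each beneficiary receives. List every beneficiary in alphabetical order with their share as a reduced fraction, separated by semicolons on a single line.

Adaeze 3/28; Bankole 3/28; Chukwudi 3/28; Ifeoma 3/28; Ngozi 3/28; Obafemi 3/28; Segun 1/4; Yetunde 3/28

There is no surviving spouse, so the entire estate passes to Abiodun's descendants per capita at each generation.
At generation 1 (Morounke, Segun, Gbenga, Kehinde) there are 4 shares of (1)/4 = 1/4 each.
Living: Segun — each takes 1/4.
Deceased: Morounke, Gbenga, and Kehinde. Their combined 3/4 is pooled and carried to generation 2.
At generation 2 (Ifeoma, Chukwudi, Bankole, Obafemi, Yetunde, Adaeze, Ngozi) there are 7 shares of (3/4)/7 = 3/28 each.
Living: Ifeoma, Chukwudi, Bankole, Obafemi, Yetunde, Adaeze, and Ngozi — each takes 3/28.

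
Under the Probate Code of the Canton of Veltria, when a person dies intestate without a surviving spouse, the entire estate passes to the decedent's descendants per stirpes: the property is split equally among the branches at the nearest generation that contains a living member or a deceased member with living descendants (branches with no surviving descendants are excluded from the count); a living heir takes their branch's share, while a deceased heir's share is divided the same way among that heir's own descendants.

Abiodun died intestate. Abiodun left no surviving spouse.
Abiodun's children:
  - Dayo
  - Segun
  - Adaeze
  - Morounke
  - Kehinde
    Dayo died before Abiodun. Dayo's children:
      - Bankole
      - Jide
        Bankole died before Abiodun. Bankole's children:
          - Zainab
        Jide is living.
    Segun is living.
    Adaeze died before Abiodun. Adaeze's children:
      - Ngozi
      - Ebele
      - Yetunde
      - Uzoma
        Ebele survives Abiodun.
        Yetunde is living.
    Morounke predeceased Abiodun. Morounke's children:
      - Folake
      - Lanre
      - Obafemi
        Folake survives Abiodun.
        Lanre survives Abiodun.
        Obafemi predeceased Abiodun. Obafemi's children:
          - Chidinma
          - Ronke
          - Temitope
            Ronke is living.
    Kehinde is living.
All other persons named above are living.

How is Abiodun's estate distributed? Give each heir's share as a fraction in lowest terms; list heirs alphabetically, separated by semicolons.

There is no surviving spouse, so the entire estate passes to Abiodun's descendants per stirpes.
The estate is divided into 5 equal shares of 1/5 among Dayo, Segun, Adaeze, Morounke, Kehinde.
Dayo predeceased; the 1/5 allotted to Dayo's branch passes to Dayo's issue by representation.
The 1/5 is divided into 2 equal shares of 1/10 among Bankole, Jide.
Bankole predeceased; the 1/10 allotted to Bankole's branch passes to Bankole's issue by representation.
Zainab is the sole taker at this level and receives the full 1/10.
Jide is living and takes 1/10.
Segun is living and takes 1/5.
Adaeze predeceased; the 1/5 allotted to Adaeze's branch passes to Adaeze's issue by representation.
The 1/5 is divided into 4 equal shares of 1/20 among Ngozi, Ebele, Yetunde, Uzoma.
Ngozi is living and takes 1/20.
Ebele is living and takes 1/20.
Yetunde is living and takes 1/20.
Uzoma is living and takes 1/20.
Morounke predeceased; the 1/5 allotted to Morounke's branch passes to Morounke's issue by representation.
The 1/5 is divided into 3 equal shares of 1/15 among Folake, Lanre, Obafemi.
Folake is living and takes 1/15.
Lanre is living and takes 1/15.
Obafemi predeceased; the 1/15 allotted to Obafemi's branch passes to Obafemi's issue by representation.
The 1/15 is divided into 3 equal shares of 1/45 among Chidinma, Ronke, Temitope.
Chidinma is living and takes 1/45.
Ronke is living and takes 1/45.
Temitope is living and takes 1/45.
Kehinde is living and takes 1/5.

Chidinma 1/45; Ebele 1/20; Folake 1/15; Jide 1/10; Kehinde 1/5; Lanre 1/15; Ngozi 1/20; Ronke 1/45; Segun 1/5; Temitope 1/45; Uzoma 1/20; Yetunde 1/20; Zainab 1/10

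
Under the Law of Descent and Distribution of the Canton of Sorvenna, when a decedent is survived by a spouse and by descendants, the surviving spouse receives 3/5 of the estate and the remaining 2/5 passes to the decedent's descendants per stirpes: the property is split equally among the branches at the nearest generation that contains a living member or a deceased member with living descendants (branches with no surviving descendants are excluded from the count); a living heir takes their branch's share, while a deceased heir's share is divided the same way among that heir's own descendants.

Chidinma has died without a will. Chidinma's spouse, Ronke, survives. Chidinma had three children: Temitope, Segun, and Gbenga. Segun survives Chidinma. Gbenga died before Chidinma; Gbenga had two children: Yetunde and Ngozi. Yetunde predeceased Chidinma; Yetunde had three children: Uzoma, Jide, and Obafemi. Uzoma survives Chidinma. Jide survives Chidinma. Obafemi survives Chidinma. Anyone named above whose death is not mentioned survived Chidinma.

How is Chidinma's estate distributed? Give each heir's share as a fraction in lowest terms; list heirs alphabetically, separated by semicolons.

Jide 1/45; Ngozi 1/15; Obafemi 1/45; Ronke 3/5; Segun 2/15; Temitope 2/15; Uzoma 1/45

Ronke, as surviving spouse, takes 3/5.
The remaining 2/5 passes to Chidinma's descendants per stirpes.
The 2/5 is divided into 3 equal shares of 2/15 among Temitope, Segun, Gbenga.
Temitope is living and takes 2/15.
Segun is living and takes 2/15.
Gbenga predeceased; the 2/15 allotted to Gbenga's branch passes to Gbenga's issue by representation.
The 2/15 is divided into 2 equal shares of 1/15 among Yetunde, Ngozi.
Yetunde predeceased; the 1/15 allotted to Yetunde's branch passes to Yetunde's issue by representation.
The 1/15 is divided into 3 equal shares of 1/45 among Uzoma, Jide, Obafemi.
Uzoma is living and takes 1/45.
Jide is living and takes 1/45.
Obafemi is living and takes 1/45.
Ngozi is living and takes 1/15.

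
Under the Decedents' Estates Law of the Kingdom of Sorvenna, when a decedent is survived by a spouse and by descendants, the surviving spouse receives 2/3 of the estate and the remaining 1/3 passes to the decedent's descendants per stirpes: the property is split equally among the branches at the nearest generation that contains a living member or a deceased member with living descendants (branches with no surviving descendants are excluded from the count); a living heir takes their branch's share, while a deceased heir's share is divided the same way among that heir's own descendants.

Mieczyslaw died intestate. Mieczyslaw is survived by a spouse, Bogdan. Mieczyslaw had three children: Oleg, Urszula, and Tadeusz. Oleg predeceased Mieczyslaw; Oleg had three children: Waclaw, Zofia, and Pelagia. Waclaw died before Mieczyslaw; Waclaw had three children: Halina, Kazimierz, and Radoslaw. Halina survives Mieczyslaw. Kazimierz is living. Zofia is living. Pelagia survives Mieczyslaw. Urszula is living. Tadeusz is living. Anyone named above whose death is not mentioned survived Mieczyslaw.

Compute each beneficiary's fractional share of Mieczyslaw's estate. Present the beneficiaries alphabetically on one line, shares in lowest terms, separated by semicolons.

Bogdan 2/3; Halina 1/81; Kazimierz 1/81; Pelagia 1/27; Radoslaw 1/81; Tadeusz 1/9; Urszula 1/9; Zofia 1/27

Bogdan, as surviving spouse, takes 2/3.
The remaining 1/3 passes to Mieczyslaw's descendants per stirpes.
The 1/3 is divided into 3 equal shares of 1/9 among Oleg, Urszula, Tadeusz.
Oleg predeceased; the 1/9 allotted to Oleg's branch passes to Oleg's issue by representation.
The 1/9 is divided into 3 equal shares of 1/27 among Waclaw, Zofia, Pelagia.
Waclaw predeceased; the 1/27 allotted to Waclaw's branch passes to Waclaw's issue by representation.
The 1/27 is divided into 3 equal shares of 1/81 among Halina, Kazimierz, Radoslaw.
Halina is living and takes 1/81.
Kazimierz is living and takes 1/81.
Radoslaw is living and takes 1/81.
Zofia is living and takes 1/27.
Pelagia is living and takes 1/27.
Urszula is living and takes 1/9.
Tadeusz is living and takes 1/9.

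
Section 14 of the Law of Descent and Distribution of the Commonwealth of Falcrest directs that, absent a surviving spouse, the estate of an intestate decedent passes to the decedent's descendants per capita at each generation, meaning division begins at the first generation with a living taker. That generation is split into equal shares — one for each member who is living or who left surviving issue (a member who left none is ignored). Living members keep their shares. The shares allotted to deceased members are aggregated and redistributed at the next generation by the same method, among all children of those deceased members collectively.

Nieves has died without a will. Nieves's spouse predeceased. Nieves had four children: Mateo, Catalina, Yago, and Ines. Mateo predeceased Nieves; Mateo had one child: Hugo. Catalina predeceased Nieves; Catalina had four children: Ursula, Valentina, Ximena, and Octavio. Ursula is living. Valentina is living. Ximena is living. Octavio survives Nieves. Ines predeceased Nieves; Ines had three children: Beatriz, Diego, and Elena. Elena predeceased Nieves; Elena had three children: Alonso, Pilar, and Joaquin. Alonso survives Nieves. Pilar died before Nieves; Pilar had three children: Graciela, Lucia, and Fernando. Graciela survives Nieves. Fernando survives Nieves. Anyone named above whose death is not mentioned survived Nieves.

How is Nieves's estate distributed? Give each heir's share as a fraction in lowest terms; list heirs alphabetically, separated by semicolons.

There is no surviving spouse, so the entire estate passes to Nieves's descendants per capita at each generation.
At generation 1 (Mateo, Catalina, Yago, Ines) there are 4 shares of (1)/4 = 1/4 each.
Living: Yago — each takes 1/4.
Deceased: Mateo, Catalina, and Ines. Their combined 3/4 is pooled and carried to generation 2.
At generation 2 (Hugo, Ursula, Valentina, Ximena, Octavio, Beatriz, Diego, Elena) there are 8 shares of (3/4)/8 = 3/32 each.
Living: Hugo, Ursula, Valentina, Ximena, Octavio, Beatriz, and Diego — each takes 3/32.
Deceased: Elena. That 3/32 share is carried to generation 3.
At generation 3 (Alonso, Pilar, Joaquin) there are 3 shares of (3/32)/3 = 1/32 each.
Living: Alonso and Joaquin — each takes 1/32.
Deceased: Pilar. That 1/32 share is carried to generation 4.
At generation 4 (Graciela, Lucia, Fernando) there are 3 shares of (1/32)/3 = 1/96 each.
Living: Graciela, Lucia, and Fernando — each takes 1/96.

Alonso 1/32; Beatriz 3/32; Diego 3/32; Fernando 1/96; Graciela 1/96; Hugo 3/32; Joaquin 1/32; Lucia 1/96; Octavio 3/32; Ursula 3/32; Valentina 3/32; Ximena 3/32; Yago 1/4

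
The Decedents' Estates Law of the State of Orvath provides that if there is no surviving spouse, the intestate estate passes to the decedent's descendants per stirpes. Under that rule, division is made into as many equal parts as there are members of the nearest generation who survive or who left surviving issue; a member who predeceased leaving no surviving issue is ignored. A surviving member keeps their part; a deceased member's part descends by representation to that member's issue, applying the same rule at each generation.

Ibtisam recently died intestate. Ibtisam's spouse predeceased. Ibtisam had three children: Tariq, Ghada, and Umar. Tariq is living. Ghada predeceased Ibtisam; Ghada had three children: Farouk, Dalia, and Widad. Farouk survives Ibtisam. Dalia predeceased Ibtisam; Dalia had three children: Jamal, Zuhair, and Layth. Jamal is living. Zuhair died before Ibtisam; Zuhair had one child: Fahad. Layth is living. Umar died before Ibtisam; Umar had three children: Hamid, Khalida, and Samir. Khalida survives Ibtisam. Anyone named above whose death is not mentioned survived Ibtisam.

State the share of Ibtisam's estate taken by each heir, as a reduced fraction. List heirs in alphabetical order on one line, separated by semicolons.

Fahad 1/27; Farouk 1/9; Hamid 1/9; Jamal 1/27; Khalida 1/9; Layth 1/27; Samir 1/9; Tariq 1/3; Widad 1/9

There is no surviving spouse, so the entire estate passes to Ibtisam's descendants per stirpes.
The estate is divided into 3 equal shares of 1/3 among Tariq, Ghada, Umar.
Tariq is living and takes 1/3.
Ghada predeceased; the 1/3 allotted to Ghada's branch passes to Ghada's issue by representation.
The 1/3 is divided into 3 equal shares of 1/9 among Farouk, Dalia, Widad.
Farouk is living and takes 1/9.
Dalia predeceased; the 1/9 allotted to Dalia's branch passes to Dalia's issue by representation.
The 1/9 is divided into 3 equal shares of 1/27 among Jamal, Zuhair, Layth.
Jamal is living and takes 1/27.
Zuhair predeceased; the 1/27 allotted to Zuhair's branch passes to Zuhair's issue by representation.
Fahad is the sole taker at this level and receives the full 1/27.
Layth is living and takes 1/27.
Widad is living and takes 1/9.
Umar predeceased; the 1/3 allotted to Umar's branch passes to Umar's issue by representation.
The 1/3 is divided into 3 equal shares of 1/9 among Hamid, Khalida, Samir.
Hamid is living and takes 1/9.
Khalida is living and takes 1/9.
Samir is living and takes 1/9.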